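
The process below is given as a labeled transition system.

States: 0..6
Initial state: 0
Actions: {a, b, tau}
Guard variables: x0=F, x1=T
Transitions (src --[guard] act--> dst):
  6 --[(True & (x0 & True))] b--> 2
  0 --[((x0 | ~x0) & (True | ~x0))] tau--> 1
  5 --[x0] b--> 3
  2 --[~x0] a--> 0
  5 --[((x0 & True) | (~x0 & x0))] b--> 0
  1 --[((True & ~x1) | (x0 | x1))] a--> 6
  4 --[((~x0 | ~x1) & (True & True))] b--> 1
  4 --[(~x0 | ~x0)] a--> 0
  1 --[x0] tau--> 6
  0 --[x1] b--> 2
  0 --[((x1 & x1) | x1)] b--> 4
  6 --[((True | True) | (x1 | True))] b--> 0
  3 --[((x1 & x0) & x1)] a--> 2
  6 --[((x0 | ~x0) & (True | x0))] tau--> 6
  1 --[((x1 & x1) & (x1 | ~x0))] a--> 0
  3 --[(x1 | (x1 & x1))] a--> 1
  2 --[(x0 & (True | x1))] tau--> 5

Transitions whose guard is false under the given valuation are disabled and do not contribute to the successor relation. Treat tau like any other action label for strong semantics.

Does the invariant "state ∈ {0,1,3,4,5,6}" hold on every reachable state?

Safe = {0,1,3,4,5,6}
Reach set: {0,1,2,4,6}
  0: ok
  1: ok
  2: outside
  4: ok
  6: ok
reach 2 via b — violates

Answer: INVARIANT VIOLATED at state 2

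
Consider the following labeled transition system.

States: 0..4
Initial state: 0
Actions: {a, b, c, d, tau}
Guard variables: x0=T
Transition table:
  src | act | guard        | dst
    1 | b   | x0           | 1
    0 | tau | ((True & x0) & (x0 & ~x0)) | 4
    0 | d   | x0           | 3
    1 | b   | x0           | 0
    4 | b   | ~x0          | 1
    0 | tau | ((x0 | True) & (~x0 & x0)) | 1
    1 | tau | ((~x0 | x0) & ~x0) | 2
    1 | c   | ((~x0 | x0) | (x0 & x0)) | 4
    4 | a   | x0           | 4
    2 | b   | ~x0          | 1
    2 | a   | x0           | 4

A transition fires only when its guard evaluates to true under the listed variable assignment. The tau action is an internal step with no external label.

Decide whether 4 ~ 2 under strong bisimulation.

Answer: BISIMILAR

Trace:
Refine partition for ~:
  π0 = {{0,1,2,3,4}}
  π1 = {{0},{1},{2,4},{3}}
stable after 2 split(s): 4 block(s)
[4]={2,4}  [2]={2,4}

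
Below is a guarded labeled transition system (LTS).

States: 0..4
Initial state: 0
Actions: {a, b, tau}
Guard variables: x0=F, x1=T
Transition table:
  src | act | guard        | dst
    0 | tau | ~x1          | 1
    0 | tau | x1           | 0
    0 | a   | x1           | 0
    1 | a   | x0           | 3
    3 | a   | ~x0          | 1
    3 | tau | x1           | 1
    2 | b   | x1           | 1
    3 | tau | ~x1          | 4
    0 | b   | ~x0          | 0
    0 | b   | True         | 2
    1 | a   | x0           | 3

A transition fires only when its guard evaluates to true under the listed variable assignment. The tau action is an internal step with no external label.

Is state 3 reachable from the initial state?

Answer: UNREACHABLE

Trace:
Guard filter leaves 7 enabled edge(s).
L0 = {0}
L1 = {2}  total {0,2}
L2 = {1}  total {0,1,2}
Reach set: {0,1,2}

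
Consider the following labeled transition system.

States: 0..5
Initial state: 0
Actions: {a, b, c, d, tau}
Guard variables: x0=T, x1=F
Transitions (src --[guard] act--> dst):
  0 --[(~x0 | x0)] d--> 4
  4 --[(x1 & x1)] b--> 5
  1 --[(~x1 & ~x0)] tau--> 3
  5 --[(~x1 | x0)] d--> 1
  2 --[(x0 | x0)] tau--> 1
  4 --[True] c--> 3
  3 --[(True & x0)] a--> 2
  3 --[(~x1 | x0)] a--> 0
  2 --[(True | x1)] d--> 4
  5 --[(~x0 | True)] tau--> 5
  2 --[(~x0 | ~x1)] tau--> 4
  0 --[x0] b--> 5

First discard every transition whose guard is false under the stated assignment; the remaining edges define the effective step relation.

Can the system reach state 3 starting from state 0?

After dropping false guards: 10 live edges.
L0 = {0}
L1 = {4,5}  cumulative {0,4,5}
L2 = {1,3}  cumulative {0,1,3,4,5}
L3 = {2}  cumulative {0,1,2,3,4,5}
R = {0,1,2,3,4,5}
Path to 3: d·c

Answer: REACHABLE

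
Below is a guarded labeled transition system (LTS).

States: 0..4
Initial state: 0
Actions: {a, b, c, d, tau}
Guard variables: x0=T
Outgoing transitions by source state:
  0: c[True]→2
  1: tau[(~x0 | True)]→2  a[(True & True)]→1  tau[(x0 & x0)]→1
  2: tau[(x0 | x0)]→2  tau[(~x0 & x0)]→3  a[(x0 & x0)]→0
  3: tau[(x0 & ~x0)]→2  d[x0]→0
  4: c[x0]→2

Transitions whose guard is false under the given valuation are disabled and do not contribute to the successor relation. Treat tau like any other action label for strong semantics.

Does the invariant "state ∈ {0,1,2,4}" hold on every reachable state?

Answer: INVARIANT HOLDS

Trace:
Safe = {0,1,2,4}
Reach set: {0,2}
  0: safe
  2: safe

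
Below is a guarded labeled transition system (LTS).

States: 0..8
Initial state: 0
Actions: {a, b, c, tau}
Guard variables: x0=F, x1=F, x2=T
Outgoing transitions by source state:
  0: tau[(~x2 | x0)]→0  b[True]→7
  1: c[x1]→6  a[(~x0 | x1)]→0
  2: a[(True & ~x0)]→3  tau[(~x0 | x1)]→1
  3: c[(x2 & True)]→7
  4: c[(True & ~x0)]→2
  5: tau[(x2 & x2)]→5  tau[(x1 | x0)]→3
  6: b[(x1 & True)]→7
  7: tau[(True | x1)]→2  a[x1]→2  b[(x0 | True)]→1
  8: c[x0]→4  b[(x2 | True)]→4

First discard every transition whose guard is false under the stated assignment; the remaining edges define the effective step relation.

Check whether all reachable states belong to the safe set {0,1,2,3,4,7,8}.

Answer: INVARIANT HOLDS

Analysis:
Safe = {0,1,2,3,4,7,8}
Reach set: {0,1,2,3,7}
  0: ✓
  1: ✓
  2: ✓
  3: ✓
  7: ✓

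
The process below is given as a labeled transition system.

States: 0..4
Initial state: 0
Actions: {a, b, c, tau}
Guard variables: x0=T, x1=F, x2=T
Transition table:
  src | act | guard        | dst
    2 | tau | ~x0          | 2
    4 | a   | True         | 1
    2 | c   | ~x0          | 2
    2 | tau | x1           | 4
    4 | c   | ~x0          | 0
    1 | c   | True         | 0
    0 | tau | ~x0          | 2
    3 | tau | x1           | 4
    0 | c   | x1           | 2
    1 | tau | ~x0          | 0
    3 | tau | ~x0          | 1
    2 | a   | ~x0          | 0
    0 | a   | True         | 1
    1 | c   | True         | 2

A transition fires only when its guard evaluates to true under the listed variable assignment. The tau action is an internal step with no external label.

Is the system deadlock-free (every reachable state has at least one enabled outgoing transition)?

Answer: DEADLOCK at state 2

Trace:
R = {0,1,2}
  0: a→1  [1 out]
  1: c→0  c→2  [2 out]
  2: ∅  [STUCK]
witness 2: a·c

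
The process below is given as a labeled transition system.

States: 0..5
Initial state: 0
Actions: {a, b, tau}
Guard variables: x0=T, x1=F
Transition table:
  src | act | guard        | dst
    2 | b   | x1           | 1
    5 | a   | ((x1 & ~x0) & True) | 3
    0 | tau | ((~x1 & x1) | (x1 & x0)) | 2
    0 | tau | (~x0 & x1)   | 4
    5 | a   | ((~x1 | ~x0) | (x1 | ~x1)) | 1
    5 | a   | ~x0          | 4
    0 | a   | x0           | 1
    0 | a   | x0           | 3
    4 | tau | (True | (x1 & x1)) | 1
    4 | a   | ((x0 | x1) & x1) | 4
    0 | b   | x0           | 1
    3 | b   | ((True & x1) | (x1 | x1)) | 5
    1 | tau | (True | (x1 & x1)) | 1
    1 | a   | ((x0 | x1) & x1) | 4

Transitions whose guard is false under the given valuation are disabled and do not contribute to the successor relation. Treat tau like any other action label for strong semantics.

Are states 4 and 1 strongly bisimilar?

Refine partition for ~:
  π0 = {{0,1,2,3,4,5}}
  π1 = {{0},{1,4},{2,3},{5}}
Fixed point at round 2; 4 class(es).
class of 4: {1,4}; class of 1: {1,4}

Answer: BISIMILAR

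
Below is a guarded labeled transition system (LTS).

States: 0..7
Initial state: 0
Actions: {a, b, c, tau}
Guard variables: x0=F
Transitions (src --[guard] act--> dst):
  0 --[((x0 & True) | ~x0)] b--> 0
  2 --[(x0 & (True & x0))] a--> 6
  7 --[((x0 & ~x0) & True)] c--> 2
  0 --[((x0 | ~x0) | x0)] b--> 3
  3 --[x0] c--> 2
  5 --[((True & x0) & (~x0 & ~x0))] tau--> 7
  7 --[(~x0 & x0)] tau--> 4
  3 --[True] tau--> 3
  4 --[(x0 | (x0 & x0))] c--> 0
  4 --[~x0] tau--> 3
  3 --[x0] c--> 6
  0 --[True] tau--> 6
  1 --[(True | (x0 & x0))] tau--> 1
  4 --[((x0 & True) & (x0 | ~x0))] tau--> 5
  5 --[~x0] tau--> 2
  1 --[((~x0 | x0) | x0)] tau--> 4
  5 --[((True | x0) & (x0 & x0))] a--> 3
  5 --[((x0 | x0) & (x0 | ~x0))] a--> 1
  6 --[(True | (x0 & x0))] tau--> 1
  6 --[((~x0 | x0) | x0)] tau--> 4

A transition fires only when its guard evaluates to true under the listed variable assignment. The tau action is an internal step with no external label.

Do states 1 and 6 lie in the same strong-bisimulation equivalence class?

Answer: BISIMILAR

Analysis:
Refine partition for ~:
  π0 = {{0,1,2,3,4,5,6,7}}
  π1 = {{0},{1,3,4,5,6},{2,7}}
  π2 = {{0},{1,3,4,6},{2,7},{5}}
stable after 3 split(s): 4 block(s)
1∈{1,3,4,6}, 6∈{1,3,4,6}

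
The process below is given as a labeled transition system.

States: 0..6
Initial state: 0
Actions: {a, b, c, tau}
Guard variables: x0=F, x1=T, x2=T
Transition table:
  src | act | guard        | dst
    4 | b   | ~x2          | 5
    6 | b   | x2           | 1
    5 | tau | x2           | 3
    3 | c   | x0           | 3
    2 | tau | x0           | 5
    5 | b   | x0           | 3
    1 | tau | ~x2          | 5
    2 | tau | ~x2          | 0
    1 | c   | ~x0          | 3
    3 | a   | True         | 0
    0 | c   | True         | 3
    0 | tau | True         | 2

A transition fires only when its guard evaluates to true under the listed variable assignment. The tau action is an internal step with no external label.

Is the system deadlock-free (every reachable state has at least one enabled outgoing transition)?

Answer: DEADLOCK at state 2

Working:
Reach set: {0,2,3}
  0: c→3  tau→2  [2 out]
  2: ∅  [deadlock]
  3: a→0  [1 out]
Path to 2: tau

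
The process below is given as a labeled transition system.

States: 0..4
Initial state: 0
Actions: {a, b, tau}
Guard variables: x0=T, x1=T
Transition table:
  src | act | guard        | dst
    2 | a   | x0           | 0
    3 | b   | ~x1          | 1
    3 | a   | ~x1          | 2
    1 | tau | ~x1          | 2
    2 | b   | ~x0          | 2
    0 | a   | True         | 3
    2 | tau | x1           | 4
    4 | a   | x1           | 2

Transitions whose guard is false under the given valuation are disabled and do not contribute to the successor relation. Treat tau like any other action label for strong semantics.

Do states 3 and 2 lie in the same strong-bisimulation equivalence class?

Compute ~ classes (split until stable):
  round 0: {{0,1,2,3,4}}
  round 1: {{0,4},{1,3},{2}}
  round 2: {{0},{1,3},{2},{4}}
stable after 3 split(s): 4 block(s)
3∈{1,3}, 2∈{2}

Answer: NOT BISIMILAR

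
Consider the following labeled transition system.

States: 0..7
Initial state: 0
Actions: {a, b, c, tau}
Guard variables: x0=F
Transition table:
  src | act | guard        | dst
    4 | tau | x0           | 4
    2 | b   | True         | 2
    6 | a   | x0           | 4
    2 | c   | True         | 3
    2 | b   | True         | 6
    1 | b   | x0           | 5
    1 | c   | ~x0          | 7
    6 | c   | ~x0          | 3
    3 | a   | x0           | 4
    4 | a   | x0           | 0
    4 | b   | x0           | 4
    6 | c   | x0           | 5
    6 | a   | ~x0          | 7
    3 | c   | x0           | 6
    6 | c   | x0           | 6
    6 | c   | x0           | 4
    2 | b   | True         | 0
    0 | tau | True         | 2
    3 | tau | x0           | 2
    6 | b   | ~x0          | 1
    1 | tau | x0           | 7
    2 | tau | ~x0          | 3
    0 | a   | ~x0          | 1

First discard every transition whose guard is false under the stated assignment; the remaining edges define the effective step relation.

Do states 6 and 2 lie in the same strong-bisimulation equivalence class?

Compute ~ classes (split until stable):
  P[0] = {{0,1,2,3,4,5,6,7}}
  P[1] = {{0},{1},{2},{3,4,5,7},{6}}
stable after 2 split(s): 5 block(s)
[6]={6}  [2]={2}

Answer: NOT BISIMILAR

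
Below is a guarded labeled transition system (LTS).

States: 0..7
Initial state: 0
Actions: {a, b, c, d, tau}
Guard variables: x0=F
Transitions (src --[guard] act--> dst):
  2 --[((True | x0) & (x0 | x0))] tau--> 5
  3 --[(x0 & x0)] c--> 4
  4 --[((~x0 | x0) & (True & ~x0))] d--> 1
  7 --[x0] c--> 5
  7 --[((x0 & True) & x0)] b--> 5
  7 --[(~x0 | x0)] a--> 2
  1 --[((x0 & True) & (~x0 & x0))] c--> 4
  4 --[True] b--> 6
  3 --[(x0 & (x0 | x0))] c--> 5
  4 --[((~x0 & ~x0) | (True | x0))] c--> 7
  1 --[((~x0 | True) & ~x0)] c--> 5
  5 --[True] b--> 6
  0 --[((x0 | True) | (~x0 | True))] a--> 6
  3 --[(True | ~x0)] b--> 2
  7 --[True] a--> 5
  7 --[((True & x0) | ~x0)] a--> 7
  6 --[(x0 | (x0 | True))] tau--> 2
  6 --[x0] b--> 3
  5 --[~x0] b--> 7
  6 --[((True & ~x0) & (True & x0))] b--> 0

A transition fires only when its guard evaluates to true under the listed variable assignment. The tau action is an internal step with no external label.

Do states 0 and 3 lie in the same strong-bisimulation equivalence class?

Bisimulation quotient by refinement:
  round 0: {{0,1,2,3,4,5,6,7}}
  round 1: {{0,7},{1},{2},{3,5},{4},{6}}
  round 2: {{0},{1},{2},{3},{4},{5},{6},{7}}
Fixed point at round 3; 8 class(es).
[0]={0}  [3]={3}

Answer: NOT BISIMILAR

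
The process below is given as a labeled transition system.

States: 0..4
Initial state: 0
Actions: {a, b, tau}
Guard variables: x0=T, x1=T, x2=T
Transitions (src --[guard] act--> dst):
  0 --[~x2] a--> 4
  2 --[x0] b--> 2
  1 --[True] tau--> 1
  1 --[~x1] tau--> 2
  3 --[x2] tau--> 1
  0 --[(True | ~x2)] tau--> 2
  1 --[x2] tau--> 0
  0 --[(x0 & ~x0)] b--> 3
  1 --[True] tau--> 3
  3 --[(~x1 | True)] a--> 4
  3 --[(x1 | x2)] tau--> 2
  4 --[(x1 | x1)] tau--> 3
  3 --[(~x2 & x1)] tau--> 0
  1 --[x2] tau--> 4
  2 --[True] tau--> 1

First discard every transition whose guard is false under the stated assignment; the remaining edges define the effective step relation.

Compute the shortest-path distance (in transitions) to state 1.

BFS to 1:
  depth 0: {0}
  depth 1: {2}
  depth 2: {1}
1 enters at depth 2; path tau·tau

Answer: 2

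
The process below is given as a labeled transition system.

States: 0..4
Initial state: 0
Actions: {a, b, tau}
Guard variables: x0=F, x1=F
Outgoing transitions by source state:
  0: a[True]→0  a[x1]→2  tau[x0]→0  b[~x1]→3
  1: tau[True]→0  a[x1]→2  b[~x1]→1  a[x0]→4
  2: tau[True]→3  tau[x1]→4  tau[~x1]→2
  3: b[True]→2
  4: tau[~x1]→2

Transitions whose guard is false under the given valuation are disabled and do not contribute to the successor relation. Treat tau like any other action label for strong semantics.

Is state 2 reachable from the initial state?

Guard filter leaves 8 enabled edge(s).
depth 0: {0}
depth 1: {3}  cumulative {0,3}
depth 2: {2}  cumulative {0,2,3}
R = {0,2,3}
witness 2: b·b

Answer: REACHABLE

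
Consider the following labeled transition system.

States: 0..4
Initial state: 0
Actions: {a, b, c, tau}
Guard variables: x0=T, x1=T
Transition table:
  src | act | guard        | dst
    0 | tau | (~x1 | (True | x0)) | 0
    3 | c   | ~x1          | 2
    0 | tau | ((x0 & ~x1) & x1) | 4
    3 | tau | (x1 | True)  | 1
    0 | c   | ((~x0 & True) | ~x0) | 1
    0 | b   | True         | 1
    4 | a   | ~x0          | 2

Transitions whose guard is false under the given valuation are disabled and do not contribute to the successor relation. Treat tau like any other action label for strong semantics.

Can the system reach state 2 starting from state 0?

Answer: UNREACHABLE

Working:
After dropping false guards: 3 live edges.
Layer 0: {0}
Layer 1: {1}  cumulative {0,1}
Reachable = {0,1}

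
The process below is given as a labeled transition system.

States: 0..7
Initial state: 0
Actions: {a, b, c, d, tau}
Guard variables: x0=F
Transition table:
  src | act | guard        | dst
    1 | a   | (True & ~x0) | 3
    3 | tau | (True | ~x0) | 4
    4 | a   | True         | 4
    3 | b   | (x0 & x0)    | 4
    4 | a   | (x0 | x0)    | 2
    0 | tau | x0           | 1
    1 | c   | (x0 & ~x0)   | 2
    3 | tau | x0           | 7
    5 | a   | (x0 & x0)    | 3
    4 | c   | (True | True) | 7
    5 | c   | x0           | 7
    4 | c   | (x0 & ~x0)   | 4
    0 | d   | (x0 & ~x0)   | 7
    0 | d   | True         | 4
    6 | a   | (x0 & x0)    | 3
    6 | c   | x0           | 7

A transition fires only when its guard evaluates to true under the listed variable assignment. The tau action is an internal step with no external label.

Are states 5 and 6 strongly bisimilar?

Compute ~ classes (split until stable):
  P[0] = {{0,1,2,3,4,5,6,7}}
  P[1] = {{0},{1},{2,5,6,7},{3},{4}}
stable after 2 split(s): 5 block(s)
5∈{2,5,6,7}, 6∈{2,5,6,7}

Answer: BISIMILAR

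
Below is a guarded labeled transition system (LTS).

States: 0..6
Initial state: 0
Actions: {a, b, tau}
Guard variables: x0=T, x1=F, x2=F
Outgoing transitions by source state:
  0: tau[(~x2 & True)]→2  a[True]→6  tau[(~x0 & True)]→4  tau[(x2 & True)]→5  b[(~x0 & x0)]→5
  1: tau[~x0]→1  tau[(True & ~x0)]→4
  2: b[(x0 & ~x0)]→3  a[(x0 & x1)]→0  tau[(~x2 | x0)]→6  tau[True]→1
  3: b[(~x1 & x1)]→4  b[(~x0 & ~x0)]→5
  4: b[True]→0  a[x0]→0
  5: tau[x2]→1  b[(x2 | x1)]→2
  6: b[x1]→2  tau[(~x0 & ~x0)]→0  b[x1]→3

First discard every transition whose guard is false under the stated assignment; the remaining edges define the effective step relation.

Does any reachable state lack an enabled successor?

Answer: DEADLOCK at state 1

Working:
Reachable = {0,1,2,6}
  0: a→6  tau→2  [deg 2]
  1: ∅  [STUCK]
  2: tau→1  tau→6  [deg 2]
  6: ∅  [STUCK]
Path to 1: tau·tau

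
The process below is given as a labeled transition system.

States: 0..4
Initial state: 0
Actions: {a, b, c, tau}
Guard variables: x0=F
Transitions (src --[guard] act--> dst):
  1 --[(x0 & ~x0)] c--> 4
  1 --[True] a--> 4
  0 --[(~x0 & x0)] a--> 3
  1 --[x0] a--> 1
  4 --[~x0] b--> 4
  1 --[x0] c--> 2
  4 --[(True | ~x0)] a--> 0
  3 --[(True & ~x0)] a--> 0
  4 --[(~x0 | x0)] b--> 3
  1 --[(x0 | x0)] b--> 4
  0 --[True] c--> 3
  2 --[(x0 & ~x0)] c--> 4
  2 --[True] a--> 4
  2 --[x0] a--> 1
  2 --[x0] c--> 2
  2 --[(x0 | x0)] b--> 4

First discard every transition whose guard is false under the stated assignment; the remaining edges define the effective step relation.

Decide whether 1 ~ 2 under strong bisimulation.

Answer: BISIMILAR

Working:
Compute ~ classes (split until stable):
  round 0: {{0,1,2,3,4}}
  round 1: {{0},{1,2,3},{4}}
  round 2: {{0},{1,2},{3},{4}}
stable after 3 split(s): 4 block(s)
[1]={1,2}  [2]={1,2}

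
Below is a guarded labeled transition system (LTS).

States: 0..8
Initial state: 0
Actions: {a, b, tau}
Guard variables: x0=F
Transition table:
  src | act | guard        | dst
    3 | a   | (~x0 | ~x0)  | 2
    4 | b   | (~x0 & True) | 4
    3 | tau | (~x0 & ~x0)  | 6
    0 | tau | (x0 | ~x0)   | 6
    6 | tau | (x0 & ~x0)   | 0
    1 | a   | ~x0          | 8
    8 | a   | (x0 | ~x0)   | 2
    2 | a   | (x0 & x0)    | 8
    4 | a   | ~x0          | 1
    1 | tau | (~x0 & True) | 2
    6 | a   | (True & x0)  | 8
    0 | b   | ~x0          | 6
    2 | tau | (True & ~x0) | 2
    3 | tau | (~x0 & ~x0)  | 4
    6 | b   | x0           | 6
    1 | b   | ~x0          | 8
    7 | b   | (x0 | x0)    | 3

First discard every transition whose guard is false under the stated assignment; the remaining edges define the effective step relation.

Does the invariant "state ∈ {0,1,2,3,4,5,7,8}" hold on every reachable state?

Answer: INVARIANT VIOLATED at state 6

Working:
Inv-set: {0,1,2,3,4,5,7,8}
R = {0,6}
  0: ok
  6: outside
reach 6 via tau — violates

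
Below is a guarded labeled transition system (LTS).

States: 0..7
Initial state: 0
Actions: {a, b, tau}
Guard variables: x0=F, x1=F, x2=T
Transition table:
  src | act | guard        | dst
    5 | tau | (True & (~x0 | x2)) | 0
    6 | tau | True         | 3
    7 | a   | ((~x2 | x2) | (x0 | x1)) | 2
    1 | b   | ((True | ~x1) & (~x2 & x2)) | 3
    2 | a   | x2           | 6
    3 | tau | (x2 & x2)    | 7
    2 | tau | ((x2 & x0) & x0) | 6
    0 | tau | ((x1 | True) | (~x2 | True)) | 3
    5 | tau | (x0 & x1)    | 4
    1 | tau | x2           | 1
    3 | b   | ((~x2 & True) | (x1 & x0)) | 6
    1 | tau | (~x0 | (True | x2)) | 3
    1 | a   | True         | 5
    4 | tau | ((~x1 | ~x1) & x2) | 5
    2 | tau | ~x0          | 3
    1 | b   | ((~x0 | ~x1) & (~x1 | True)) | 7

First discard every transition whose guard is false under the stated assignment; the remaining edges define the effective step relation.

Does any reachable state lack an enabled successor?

Answer: DEADLOCK-FREE

Working:
R = {0,2,3,6,7}
  0: tau→3  [deg 1]
  2: a→6  tau→3  [deg 2]
  3: tau→7  [deg 1]
  6: tau→3  [deg 1]
  7: a→2  [deg 1]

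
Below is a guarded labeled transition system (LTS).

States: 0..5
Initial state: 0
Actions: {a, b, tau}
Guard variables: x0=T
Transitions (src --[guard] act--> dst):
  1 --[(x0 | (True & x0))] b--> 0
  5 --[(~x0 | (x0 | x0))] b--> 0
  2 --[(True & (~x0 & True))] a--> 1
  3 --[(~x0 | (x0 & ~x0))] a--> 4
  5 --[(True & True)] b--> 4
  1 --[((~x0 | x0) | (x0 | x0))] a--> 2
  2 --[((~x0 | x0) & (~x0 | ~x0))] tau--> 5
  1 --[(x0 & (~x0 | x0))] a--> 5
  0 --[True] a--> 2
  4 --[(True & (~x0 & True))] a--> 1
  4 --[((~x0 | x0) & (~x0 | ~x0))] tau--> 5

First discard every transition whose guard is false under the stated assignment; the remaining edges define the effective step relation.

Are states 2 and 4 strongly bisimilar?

Answer: BISIMILAR

Working:
Bisimulation quotient by refinement:
  π0 = {{0,1,2,3,4,5}}
  π1 = {{0},{1},{2,3,4},{5}}
Fixed point at round 2; 4 class(es).
class of 2: {2,3,4}; class of 4: {2,3,4}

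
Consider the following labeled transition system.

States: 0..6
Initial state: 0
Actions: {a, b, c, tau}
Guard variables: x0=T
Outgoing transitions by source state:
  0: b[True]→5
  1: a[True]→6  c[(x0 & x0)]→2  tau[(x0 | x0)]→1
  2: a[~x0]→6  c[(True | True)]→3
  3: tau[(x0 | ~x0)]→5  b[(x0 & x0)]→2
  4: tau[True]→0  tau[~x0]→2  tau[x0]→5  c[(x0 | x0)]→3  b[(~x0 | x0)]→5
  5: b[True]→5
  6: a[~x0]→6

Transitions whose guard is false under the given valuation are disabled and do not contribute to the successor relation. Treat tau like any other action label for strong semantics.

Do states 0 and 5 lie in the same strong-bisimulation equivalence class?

Bisimulation quotient by refinement:
  P[0] = {{0,1,2,3,4,5,6}}
  P[1] = {{0,5},{1},{2},{3},{4},{6}}
6 equivalence class(es) (converged in 2)
[0]={0,5}  [5]={0,5}

Answer: BISIMILAR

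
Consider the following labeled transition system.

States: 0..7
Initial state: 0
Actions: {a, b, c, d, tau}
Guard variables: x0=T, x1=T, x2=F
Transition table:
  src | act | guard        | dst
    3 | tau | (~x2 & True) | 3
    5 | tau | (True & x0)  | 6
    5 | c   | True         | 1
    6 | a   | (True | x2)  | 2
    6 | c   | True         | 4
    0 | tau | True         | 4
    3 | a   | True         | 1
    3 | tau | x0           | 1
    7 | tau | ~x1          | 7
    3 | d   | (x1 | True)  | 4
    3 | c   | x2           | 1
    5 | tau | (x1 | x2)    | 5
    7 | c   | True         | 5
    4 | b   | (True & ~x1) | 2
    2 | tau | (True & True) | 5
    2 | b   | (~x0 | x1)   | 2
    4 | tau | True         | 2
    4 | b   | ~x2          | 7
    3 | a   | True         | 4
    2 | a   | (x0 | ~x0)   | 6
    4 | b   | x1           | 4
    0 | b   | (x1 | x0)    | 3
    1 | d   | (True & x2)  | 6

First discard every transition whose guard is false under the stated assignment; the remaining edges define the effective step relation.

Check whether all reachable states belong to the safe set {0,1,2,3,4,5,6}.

Safe = {0,1,2,3,4,5,6}
Reach set: {0,1,2,3,4,5,6,7}
  0: ✓
  1: ✓
  2: ✓
  3: ✓
  4: ✓
  5: ✓
  6: ✓
  7: ✗ unsafe
reach 7 via tau·b — violates

Answer: INVARIANT VIOLATED at state 7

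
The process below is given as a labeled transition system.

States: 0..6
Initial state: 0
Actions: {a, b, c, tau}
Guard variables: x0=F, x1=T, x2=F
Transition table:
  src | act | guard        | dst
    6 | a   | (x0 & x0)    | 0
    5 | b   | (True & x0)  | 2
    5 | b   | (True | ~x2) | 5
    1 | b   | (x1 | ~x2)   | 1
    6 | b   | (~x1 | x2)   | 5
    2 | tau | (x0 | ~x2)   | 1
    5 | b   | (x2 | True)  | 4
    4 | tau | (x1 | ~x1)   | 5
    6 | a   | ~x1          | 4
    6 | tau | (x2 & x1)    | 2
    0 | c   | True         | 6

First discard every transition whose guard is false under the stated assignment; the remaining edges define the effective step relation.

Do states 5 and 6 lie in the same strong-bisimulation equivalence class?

Compute ~ classes (split until stable):
  π0 = {{0,1,2,3,4,5,6}}
  π1 = {{0},{1,5},{2,4},{3,6}}
  π2 = {{0},{1},{2,4},{3,6},{5}}
  π3 = {{0},{1},{2},{3,6},{4},{5}}
Fixed point at round 4; 6 class(es).
5∈{5}, 6∈{3,6}

Answer: NOT BISIMILAR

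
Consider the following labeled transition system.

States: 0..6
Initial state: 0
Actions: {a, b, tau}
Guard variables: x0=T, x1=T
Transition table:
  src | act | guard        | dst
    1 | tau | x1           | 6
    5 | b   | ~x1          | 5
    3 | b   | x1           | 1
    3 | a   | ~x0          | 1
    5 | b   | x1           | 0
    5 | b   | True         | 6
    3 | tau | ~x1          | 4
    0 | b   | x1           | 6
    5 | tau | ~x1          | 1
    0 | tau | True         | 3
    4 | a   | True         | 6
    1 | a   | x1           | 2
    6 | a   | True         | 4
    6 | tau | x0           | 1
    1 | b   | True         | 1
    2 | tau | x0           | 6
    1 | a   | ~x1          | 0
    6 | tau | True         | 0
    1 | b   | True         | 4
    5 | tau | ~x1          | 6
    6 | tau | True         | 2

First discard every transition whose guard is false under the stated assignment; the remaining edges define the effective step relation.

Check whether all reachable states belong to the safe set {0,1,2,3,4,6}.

Allowed set {0,1,2,3,4,6}
Reach set: {0,1,2,3,4,6}
  0: ✓
  1: ✓
  2: ✓
  3: ✓
  4: ✓
  6: ✓

Answer: INVARIANT HOLDS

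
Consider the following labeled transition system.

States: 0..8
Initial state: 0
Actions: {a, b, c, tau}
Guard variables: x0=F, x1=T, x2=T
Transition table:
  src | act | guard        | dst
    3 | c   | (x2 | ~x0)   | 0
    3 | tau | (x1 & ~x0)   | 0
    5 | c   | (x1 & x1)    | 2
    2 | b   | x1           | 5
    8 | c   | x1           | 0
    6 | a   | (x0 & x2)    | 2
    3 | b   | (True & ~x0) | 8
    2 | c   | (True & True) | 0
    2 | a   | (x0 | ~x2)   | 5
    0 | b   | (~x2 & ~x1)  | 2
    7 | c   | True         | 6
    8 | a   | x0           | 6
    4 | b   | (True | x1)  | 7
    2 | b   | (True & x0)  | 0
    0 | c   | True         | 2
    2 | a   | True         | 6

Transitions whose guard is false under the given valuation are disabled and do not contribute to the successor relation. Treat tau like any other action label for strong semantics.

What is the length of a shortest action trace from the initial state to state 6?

Breadth-first toward 6:
  Layer 0: {0}
  Layer 1: {2}
  Layer 2: {5,6}
first hit 6 at d=2 via c·a

Answer: 2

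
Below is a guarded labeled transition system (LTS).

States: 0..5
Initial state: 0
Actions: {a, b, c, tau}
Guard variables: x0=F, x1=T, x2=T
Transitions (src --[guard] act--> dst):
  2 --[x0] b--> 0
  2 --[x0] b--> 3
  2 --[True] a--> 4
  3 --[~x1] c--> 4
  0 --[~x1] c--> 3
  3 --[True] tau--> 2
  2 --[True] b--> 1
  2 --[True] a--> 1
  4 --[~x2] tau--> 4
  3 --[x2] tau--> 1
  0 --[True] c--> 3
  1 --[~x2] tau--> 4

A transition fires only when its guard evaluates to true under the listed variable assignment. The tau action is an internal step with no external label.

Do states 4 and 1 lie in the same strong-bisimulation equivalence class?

Answer: BISIMILAR

Analysis:
Compute ~ classes (split until stable):
  round 0: {{0,1,2,3,4,5}}
  round 1: {{0},{1,4,5},{2},{3}}
4 equivalence class(es) (converged in 2)
4∈{1,4,5}, 1∈{1,4,5}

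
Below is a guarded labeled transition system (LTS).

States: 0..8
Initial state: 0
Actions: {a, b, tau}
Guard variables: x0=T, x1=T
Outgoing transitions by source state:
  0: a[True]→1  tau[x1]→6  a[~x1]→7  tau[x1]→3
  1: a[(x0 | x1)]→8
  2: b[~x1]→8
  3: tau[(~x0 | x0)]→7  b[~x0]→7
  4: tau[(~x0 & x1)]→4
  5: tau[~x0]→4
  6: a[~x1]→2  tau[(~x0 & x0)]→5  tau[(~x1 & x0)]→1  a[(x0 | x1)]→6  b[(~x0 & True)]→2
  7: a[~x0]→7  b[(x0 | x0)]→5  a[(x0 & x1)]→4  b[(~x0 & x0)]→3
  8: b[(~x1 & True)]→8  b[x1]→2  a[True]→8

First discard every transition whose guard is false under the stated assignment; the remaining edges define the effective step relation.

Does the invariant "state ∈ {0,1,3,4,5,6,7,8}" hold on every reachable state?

Answer: INVARIANT VIOLATED at state 2

Trace:
Safe = {0,1,3,4,5,6,7,8}
Reach set: {0,1,2,3,4,5,6,7,8}
  0: ok
  1: ok
  2: VIOLATES
  3: ok
  4: ok
  5: ok
  6: ok
  7: ok
  8: ok
witness against invariant: a·a·b → 2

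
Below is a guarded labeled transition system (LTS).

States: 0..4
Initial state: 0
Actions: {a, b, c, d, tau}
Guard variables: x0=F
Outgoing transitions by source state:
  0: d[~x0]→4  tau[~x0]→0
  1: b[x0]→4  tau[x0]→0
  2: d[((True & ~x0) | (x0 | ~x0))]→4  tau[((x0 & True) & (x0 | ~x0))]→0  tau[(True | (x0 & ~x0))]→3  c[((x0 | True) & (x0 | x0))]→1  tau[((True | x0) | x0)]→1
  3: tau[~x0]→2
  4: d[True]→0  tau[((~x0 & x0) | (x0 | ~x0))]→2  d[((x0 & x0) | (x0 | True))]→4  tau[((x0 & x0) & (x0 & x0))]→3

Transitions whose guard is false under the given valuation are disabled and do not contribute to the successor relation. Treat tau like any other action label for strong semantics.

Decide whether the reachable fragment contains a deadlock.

Reachable = {0,1,2,3,4}
  0: d→4  tau→0  [deg 2]
  1: ∅  [deadlock]
  2: d→4  tau→1  tau→3  [deg 3]
  3: tau→2  [deg 1]
  4: d→0  d→4  tau→2  [deg 3]
Path to 1: d·tau·tau

Answer: DEADLOCK at state 1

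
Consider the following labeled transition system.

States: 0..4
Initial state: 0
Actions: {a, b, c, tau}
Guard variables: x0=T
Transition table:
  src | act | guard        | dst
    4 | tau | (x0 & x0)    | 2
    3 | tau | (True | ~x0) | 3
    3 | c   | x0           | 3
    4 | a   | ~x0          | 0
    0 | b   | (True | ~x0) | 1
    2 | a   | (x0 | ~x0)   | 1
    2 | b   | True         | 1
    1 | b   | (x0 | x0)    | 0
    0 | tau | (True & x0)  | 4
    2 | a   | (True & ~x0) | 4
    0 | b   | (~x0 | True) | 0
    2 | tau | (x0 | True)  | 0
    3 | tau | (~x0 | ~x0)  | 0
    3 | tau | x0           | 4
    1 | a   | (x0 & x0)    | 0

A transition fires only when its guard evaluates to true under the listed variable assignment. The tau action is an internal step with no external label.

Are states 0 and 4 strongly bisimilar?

Answer: NOT BISIMILAR

Working:
Refine partition for ~:
  P[0] = {{0,1,2,3,4}}
  P[1] = {{0},{1},{2},{3},{4}}
stable after 2 split(s): 5 block(s)
[0]={0}  [4]={4}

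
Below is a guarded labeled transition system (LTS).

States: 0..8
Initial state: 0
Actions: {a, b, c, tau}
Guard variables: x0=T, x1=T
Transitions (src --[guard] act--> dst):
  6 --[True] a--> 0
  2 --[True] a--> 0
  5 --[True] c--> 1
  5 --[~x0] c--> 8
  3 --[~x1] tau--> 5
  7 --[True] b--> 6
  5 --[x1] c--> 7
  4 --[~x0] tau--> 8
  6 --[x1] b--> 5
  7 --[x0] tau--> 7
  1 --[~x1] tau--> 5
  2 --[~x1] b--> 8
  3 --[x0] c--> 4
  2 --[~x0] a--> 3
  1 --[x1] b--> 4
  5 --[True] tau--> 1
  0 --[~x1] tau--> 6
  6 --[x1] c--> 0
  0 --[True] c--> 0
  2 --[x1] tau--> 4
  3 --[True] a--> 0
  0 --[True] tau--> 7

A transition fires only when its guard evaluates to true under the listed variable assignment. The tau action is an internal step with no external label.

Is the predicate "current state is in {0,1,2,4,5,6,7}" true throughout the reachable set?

Answer: INVARIANT HOLDS

Trace:
Allowed set {0,1,2,4,5,6,7}
R = {0,1,4,5,6,7}
  0: ✓
  1: ✓
  4: ✓
  5: ✓
  6: ✓
  7: ✓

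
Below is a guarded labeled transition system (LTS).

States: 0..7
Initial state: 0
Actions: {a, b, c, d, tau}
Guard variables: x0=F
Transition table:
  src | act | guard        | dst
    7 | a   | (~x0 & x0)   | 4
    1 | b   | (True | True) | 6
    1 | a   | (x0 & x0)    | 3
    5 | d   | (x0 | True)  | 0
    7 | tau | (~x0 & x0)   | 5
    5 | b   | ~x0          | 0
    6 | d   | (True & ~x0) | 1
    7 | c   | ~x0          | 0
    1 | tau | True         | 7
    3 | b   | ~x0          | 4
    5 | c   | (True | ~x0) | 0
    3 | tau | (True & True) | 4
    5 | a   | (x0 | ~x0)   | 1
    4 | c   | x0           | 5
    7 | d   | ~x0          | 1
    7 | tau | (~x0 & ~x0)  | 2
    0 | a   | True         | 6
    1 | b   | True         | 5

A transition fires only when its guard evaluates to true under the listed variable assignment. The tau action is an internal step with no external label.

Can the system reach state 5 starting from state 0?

Answer: REACHABLE

Analysis:
After dropping false guards: 14 live edges.
depth 0: {0}
depth 1: {6}  cumulative {0,6}
depth 2: {1}  cumulative {0,1,6}
depth 3: {5,7}  cumulative {0,1,5,6,7}
depth 4: {2}  cumulative {0,1,2,5,6,7}
Reach set: {0,1,2,5,6,7}
witness 5: a·d·b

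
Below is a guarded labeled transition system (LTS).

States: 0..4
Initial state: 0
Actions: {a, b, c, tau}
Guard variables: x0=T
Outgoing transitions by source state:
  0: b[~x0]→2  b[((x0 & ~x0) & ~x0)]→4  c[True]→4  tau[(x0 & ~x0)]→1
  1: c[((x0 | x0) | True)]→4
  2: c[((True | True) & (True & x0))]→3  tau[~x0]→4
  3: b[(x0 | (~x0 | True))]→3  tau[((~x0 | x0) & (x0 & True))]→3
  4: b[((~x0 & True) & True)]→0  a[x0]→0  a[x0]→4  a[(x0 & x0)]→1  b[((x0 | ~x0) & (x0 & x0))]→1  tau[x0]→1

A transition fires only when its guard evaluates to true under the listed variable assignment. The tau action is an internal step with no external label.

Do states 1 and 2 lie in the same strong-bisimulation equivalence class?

Answer: NOT BISIMILAR

Working:
Refine partition for ~:
  round 0: {{0,1,2,3,4}}
  round 1: {{0,1,2},{3},{4}}
  round 2: {{0,1},{2},{3},{4}}
Fixed point at round 3; 4 class(es).
1∈{0,1}, 2∈{2}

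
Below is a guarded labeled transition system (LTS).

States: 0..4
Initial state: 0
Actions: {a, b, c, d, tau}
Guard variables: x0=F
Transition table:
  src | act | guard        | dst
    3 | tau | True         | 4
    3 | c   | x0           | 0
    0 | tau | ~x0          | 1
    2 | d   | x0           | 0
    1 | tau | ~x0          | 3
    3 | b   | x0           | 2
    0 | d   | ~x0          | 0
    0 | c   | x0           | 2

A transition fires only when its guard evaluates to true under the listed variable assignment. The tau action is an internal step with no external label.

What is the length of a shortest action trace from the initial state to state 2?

BFS to 2:
  depth 0: {0}
  depth 1: {1}
  depth 2: {3}
  depth 3: {4}
2 never appears.

Answer: UNREACHABLE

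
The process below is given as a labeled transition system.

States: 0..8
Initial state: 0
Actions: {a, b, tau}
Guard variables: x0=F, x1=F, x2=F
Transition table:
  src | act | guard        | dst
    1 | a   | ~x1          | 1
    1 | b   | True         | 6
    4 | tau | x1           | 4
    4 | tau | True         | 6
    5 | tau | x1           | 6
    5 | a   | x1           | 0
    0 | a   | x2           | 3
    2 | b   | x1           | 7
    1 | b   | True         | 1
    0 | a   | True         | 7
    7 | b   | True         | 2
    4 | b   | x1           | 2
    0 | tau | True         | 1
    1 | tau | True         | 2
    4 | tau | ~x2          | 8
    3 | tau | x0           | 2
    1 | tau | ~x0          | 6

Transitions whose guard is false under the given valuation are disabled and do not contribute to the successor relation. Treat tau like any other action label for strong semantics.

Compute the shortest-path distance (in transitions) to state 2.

Breadth-first toward 2:
  L0 = {0}
  L1 = {1,7}
  L2 = {2,6}
2 enters at depth 2; path a·b

Answer: 2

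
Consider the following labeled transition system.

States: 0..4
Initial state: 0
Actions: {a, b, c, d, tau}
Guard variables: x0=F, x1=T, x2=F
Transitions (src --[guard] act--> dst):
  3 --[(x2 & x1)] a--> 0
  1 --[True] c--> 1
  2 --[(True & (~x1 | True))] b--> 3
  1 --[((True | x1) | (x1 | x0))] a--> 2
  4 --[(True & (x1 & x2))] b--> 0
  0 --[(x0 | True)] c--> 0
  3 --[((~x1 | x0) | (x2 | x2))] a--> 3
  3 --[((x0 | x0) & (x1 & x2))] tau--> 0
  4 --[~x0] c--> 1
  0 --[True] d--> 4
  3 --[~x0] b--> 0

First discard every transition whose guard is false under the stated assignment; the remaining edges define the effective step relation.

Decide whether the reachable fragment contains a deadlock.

Answer: DEADLOCK-FREE

Working:
R = {0,1,2,3,4}
  0: c→0  d→4  [2 exit(s)]
  1: a→2  c→1  [2 exit(s)]
  2: b→3  [1 exit(s)]
  3: b→0  [1 exit(s)]
  4: c→1  [1 exit(s)]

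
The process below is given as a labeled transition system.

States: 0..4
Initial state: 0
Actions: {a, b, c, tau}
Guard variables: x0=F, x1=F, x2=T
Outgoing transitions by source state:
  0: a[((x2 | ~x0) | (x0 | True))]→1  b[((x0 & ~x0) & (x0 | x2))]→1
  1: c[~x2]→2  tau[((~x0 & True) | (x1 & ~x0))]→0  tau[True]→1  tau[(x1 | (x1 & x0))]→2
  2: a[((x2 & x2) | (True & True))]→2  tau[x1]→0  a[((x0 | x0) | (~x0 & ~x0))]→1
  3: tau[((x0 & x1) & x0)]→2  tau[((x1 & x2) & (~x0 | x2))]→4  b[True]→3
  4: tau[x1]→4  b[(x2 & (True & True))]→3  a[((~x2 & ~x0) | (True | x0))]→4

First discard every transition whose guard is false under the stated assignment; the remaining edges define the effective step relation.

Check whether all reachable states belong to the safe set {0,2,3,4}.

Answer: INVARIANT VIOLATED at state 1

Working:
Allowed set {0,2,3,4}
Reach set: {0,1}
  0: ok
  1: ✗ unsafe
reach 1 via a — violates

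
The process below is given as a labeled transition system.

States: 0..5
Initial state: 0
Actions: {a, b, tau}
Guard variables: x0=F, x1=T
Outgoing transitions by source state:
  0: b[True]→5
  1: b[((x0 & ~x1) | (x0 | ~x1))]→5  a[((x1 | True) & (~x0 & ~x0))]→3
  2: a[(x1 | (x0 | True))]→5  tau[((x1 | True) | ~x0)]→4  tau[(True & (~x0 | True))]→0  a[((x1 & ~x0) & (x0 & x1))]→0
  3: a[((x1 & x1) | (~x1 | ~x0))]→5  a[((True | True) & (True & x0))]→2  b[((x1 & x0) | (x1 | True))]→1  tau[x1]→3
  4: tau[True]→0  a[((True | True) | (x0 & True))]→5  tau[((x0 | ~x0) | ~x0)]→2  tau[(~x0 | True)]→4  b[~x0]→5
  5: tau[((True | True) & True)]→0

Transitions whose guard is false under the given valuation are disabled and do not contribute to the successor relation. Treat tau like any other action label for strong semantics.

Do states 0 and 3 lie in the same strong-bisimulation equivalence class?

Answer: NOT BISIMILAR

Working:
Compute ~ classes (split until stable):
  π0 = {{0,1,2,3,4,5}}
  π1 = {{0},{1},{2},{3,4},{5}}
  π2 = {{0},{1},{2},{3},{4},{5}}
Fixed point at round 3; 6 class(es).
[0]={0}  [3]={3}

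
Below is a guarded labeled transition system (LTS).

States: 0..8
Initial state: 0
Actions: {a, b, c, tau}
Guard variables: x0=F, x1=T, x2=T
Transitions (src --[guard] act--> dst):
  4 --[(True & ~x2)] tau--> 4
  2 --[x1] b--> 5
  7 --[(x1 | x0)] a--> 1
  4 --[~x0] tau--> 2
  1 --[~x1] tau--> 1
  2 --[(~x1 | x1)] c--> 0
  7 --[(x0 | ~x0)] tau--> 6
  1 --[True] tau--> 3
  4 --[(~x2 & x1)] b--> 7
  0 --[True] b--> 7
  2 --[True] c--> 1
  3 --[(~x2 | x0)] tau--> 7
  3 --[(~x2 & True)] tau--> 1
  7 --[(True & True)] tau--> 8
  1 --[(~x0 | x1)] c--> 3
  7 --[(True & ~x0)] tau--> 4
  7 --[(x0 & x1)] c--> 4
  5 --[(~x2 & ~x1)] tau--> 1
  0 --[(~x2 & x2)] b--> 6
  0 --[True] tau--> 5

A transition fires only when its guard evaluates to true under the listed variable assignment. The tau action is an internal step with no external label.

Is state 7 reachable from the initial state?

After dropping false guards: 12 live edges.
L0 = {0}
L1 = {5,7}  now seen {0,5,7}
L2 = {1,4,6,8}  now seen {0,1,4,5,6,7,8}
L3 = {2,3}  now seen {0,1,2,3,4,5,6,7,8}
Reachable = {0,1,2,3,4,5,6,7,8}
witness 7: b

Answer: REACHABLE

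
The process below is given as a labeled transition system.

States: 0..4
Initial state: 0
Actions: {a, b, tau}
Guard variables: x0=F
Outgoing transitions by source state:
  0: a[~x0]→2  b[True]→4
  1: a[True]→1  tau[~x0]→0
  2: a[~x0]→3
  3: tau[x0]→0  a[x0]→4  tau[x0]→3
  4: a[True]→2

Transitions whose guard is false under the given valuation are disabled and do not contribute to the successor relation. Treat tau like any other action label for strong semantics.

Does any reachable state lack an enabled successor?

Answer: DEADLOCK at state 3

Trace:
Reachable = {0,2,3,4}
  0: a→2  b→4  [2 out]
  2: a→3  [1 out]
  3: ∅  [no exit]
  4: a→2  [1 out]
witness 3: a·a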